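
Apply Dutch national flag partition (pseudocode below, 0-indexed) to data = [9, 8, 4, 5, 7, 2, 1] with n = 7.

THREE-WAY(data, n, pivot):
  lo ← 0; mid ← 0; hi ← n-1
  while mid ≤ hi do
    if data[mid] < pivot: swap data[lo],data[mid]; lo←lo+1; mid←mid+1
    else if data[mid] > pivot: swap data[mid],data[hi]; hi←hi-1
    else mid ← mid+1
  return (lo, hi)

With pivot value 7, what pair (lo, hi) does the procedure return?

(4, 4)

pivot = 7; lo=0, mid=0, hi=6
data[mid]=9>7: swap data[0],data[6]; hi=5 → [1, 8, 4, 5, 7, 2, 9]
data[mid]=1<7: swap data[0],data[0]; lo=1,mid=1 → [1, 8, 4, 5, 7, 2, 9]
data[mid]=8>7: swap data[1],data[5]; hi=4 → [1, 2, 4, 5, 7, 8, 9]
data[mid]=2<7: swap data[1],data[1]; lo=2,mid=2 → [1, 2, 4, 5, 7, 8, 9]
data[mid]=4<7: swap data[2],data[2]; lo=3,mid=3 → [1, 2, 4, 5, 7, 8, 9]
data[mid]=5<7: swap data[3],data[3]; lo=4,mid=4 → [1, 2, 4, 5, 7, 8, 9]
data[mid]=7=7: mid=5
end: lo=4, hi=4; data = [1, 2, 4, 5, 7, 8, 9]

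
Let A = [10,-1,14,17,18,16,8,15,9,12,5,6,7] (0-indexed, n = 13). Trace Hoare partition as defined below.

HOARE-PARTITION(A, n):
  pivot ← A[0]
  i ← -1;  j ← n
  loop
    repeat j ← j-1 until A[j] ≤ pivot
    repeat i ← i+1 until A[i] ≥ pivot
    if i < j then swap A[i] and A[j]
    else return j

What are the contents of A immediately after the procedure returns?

pivot = A[0] = 10; i = -1, j = 13
j→12 (A[12]=7≤10), i→0 (A[0]=10≥10); i<j, swap → [7,-1,14,17,18,16,8,15,9,12,5,6,10]
j→11 (A[11]=6≤10), i→2 (A[2]=14≥10); i<j, swap → [7,-1,6,17,18,16,8,15,9,12,5,14,10]
j→10 (A[10]=5≤10), i→3 (A[3]=17≥10); i<j, swap → [7,-1,6,5,18,16,8,15,9,12,17,14,10]
j→8 (A[8]=9≤10), i→4 (A[4]=18≥10); i<j, swap → [7,-1,6,5,9,16,8,15,18,12,17,14,10]
j→6 (A[6]=8≤10), i→5 (A[5]=16≥10); i<j, swap → [7,-1,6,5,9,8,16,15,18,12,17,14,10]
j→5, i→6; i≥j, return j=5. A = [7,-1,6,5,9,8,16,15,18,12,17,14,10]

[7,-1,6,5,9,8,16,15,18,12,17,14,10]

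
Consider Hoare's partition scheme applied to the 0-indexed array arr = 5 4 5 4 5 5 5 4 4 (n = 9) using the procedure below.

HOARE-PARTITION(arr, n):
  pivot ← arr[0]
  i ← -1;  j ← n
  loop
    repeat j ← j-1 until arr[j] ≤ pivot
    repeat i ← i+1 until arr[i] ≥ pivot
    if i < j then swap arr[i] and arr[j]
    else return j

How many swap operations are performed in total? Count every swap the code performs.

3

pivot=5
j stops at 8 (4), i stops at 0 (5); swap ⇒ 4 4 5 4 5 5 5 4 5
j stops at 7 (4), i stops at 2 (5); swap ⇒ 4 4 4 4 5 5 5 5 5
j stops at 6 (5), i stops at 4 (5); swap ⇒ 4 4 4 4 5 5 5 5 5
j stops at 5, i stops at 5; i≥j ⇒ return 5. arr=4 4 4 4 5 5 5 5 5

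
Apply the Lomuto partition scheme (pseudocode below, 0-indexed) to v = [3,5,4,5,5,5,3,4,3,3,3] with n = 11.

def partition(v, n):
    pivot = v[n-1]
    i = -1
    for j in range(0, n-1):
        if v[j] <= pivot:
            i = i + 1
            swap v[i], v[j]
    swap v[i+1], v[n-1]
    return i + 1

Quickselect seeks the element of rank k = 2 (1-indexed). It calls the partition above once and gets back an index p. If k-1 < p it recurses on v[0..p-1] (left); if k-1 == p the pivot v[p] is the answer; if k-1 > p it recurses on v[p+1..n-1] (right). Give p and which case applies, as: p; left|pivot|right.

pivot=3, i=-1
j=0: 3≤3, i=0, swap(0,0) ⇒ [3,5,4,5,5,5,3,4,3,3,3]
j=1: 5>3, skip
j=2: 4>3, skip
j=3: 5>3, skip
j=4: 5>3, skip
j=5: 5>3, skip
j=6: 3≤3, i=1, swap(1,6) ⇒ [3,3,4,5,5,5,5,4,3,3,3]
j=7: 4>3, skip
j=8: 3≤3, i=2, swap(2,8) ⇒ [3,3,3,5,5,5,5,4,4,3,3]
j=9: 3≤3, i=3, swap(3,9) ⇒ [3,3,3,3,5,5,5,4,4,5,3]
swap(4,10) ⇒ [3,3,3,3,3,5,5,4,4,5,5]; return 4
p = 4; k-1 = 1 < 4 ⇒ left

4; left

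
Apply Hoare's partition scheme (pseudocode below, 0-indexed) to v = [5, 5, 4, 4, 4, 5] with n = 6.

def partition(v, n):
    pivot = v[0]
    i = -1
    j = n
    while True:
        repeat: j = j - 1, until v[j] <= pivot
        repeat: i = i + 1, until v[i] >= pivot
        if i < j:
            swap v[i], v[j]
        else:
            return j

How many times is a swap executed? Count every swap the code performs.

2

pivot = v[0] = 5; i = -1, j = 6
j→5 (v[5]=5≤5), i→0 (v[0]=5≥5); i<j, swap → [5, 5, 4, 4, 4, 5]
j→4 (v[4]=4≤5), i→1 (v[1]=5≥5); i<j, swap → [5, 4, 4, 4, 5, 5]
j→3, i→4; i≥j, return j=3. v = [5, 4, 4, 4, 5, 5]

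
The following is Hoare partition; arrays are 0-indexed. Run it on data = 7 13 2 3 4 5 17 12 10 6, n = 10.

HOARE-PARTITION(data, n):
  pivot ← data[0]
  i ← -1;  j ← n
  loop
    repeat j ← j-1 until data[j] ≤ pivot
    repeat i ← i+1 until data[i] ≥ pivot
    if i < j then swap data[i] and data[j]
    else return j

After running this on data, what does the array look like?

6 5 2 3 4 13 17 12 10 7

pivot = data[0] = 7; i = -1, j = 10
j→9 (data[9]=6≤7), i→0 (data[0]=7≥7); i<j, swap → 6 13 2 3 4 5 17 12 10 7
j→5 (data[5]=5≤7), i→1 (data[1]=13≥7); i<j, swap → 6 5 2 3 4 13 17 12 10 7
j→4, i→5; i≥j, return j=4. data = 6 5 2 3 4 13 17 12 10 7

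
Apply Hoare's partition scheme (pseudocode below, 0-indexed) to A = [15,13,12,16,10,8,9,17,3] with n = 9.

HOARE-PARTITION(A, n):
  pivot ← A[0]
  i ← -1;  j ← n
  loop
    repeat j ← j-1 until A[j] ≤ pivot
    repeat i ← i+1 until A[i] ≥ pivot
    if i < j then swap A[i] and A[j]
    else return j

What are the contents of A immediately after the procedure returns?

[3,13,12,9,10,8,16,17,15]

pivot = A[0] = 15; i = -1, j = 9
j→8 (A[8]=3≤15), i→0 (A[0]=15≥15); i<j, swap → [3,13,12,16,10,8,9,17,15]
j→6 (A[6]=9≤15), i→3 (A[3]=16≥15); i<j, swap → [3,13,12,9,10,8,16,17,15]
j→5, i→6; i≥j, return j=5. A = [3,13,12,9,10,8,16,17,15]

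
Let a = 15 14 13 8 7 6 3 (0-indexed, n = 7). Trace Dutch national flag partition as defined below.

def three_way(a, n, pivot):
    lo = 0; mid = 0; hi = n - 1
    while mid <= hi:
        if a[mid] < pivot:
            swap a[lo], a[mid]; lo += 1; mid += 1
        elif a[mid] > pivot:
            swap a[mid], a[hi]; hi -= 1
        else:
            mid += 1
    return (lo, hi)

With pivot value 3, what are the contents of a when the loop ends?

3 13 8 7 6 14 15

lo=0 mid=0 hi=6
15>3: swap(0,6), hi=5 ⇒ 3 14 13 8 7 6 15
3=3: mid=1
14>3: swap(1,5), hi=4 ⇒ 3 6 13 8 7 14 15
6>3: swap(1,4), hi=3 ⇒ 3 7 13 8 6 14 15
7>3: swap(1,3), hi=2 ⇒ 3 8 13 7 6 14 15
8>3: swap(1,2), hi=1 ⇒ 3 13 8 7 6 14 15
13>3: swap(1,1), hi=0 ⇒ 3 13 8 7 6 14 15
done. lo=0 hi=0; a=3 13 8 7 6 14 15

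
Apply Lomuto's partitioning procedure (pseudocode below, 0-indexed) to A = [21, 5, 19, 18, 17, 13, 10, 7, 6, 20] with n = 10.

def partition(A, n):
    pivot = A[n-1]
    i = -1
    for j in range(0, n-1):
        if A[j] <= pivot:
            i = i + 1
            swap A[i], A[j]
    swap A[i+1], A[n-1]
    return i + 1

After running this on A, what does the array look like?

[5, 19, 18, 17, 13, 10, 7, 6, 20, 21]

pivot = A[9] = 20; i = -1
j=0: A[0]=21 > 20 → no swap
j=1: A[1]=5 ≤ 20 → i=0, swap A[0],A[1] → [5, 21, 19, 18, 17, 13, 10, 7, 6, 20]
j=2: A[2]=19 ≤ 20 → i=1, swap A[1],A[2] → [5, 19, 21, 18, 17, 13, 10, 7, 6, 20]
j=3: A[3]=18 ≤ 20 → i=2, swap A[2],A[3] → [5, 19, 18, 21, 17, 13, 10, 7, 6, 20]
j=4: A[4]=17 ≤ 20 → i=3, swap A[3],A[4] → [5, 19, 18, 17, 21, 13, 10, 7, 6, 20]
j=5: A[5]=13 ≤ 20 → i=4, swap A[4],A[5] → [5, 19, 18, 17, 13, 21, 10, 7, 6, 20]
j=6: A[6]=10 ≤ 20 → i=5, swap A[5],A[6] → [5, 19, 18, 17, 13, 10, 21, 7, 6, 20]
j=7: A[7]=7 ≤ 20 → i=6, swap A[6],A[7] → [5, 19, 18, 17, 13, 10, 7, 21, 6, 20]
j=8: A[8]=6 ≤ 20 → i=7, swap A[7],A[8] → [5, 19, 18, 17, 13, 10, 7, 6, 21, 20]
final swap A[8],A[9] → [5, 19, 18, 17, 13, 10, 7, 6, 20, 21]; return 8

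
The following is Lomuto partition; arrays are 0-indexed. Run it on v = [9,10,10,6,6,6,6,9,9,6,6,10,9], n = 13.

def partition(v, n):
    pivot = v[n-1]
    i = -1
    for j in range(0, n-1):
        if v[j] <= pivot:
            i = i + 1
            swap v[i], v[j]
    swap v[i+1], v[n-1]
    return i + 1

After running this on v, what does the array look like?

pivot = v[12] = 9; i = -1
j=0: v[0]=9 ≤ 9 → i=0, swap v[0],v[0] (no change) → [9,10,10,6,6,6,6,9,9,6,6,10,9]
j=1: v[1]=10 > 9 → no swap
j=2: v[2]=10 > 9 → no swap
j=3: v[3]=6 ≤ 9 → i=1, swap v[1],v[3] → [9,6,10,10,6,6,6,9,9,6,6,10,9]
j=4: v[4]=6 ≤ 9 → i=2, swap v[2],v[4] → [9,6,6,10,10,6,6,9,9,6,6,10,9]
j=5: v[5]=6 ≤ 9 → i=3, swap v[3],v[5] → [9,6,6,6,10,10,6,9,9,6,6,10,9]
j=6: v[6]=6 ≤ 9 → i=4, swap v[4],v[6] → [9,6,6,6,6,10,10,9,9,6,6,10,9]
j=7: v[7]=9 ≤ 9 → i=5, swap v[5],v[7] → [9,6,6,6,6,9,10,10,9,6,6,10,9]
j=8: v[8]=9 ≤ 9 → i=6, swap v[6],v[8] → [9,6,6,6,6,9,9,10,10,6,6,10,9]
j=9: v[9]=6 ≤ 9 → i=7, swap v[7],v[9] → [9,6,6,6,6,9,9,6,10,10,6,10,9]
j=10: v[10]=6 ≤ 9 → i=8, swap v[8],v[10] → [9,6,6,6,6,9,9,6,6,10,10,10,9]
j=11: v[11]=10 > 9 → no swap
final swap v[9],v[12] → [9,6,6,6,6,9,9,6,6,9,10,10,10]; return 9

[9,6,6,6,6,9,9,6,6,9,10,10,10]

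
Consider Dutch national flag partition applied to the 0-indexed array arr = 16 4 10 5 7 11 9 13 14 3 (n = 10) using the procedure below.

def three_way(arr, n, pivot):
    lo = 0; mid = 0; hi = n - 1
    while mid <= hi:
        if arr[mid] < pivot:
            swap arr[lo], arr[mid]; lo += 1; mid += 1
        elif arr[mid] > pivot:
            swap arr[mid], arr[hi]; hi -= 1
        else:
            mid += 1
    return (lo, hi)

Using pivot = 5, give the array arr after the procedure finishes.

3 4 5 7 11 9 13 14 10 16

pivot = 5; lo=0, mid=0, hi=9
arr[mid]=16>5: swap arr[0],arr[9]; hi=8 → 3 4 10 5 7 11 9 13 14 16
arr[mid]=3<5: swap arr[0],arr[0]; lo=1,mid=1 → 3 4 10 5 7 11 9 13 14 16
arr[mid]=4<5: swap arr[1],arr[1]; lo=2,mid=2 → 3 4 10 5 7 11 9 13 14 16
arr[mid]=10>5: swap arr[2],arr[8]; hi=7 → 3 4 14 5 7 11 9 13 10 16
arr[mid]=14>5: swap arr[2],arr[7]; hi=6 → 3 4 13 5 7 11 9 14 10 16
arr[mid]=13>5: swap arr[2],arr[6]; hi=5 → 3 4 9 5 7 11 13 14 10 16
arr[mid]=9>5: swap arr[2],arr[5]; hi=4 → 3 4 11 5 7 9 13 14 10 16
arr[mid]=11>5: swap arr[2],arr[4]; hi=3 → 3 4 7 5 11 9 13 14 10 16
arr[mid]=7>5: swap arr[2],arr[3]; hi=2 → 3 4 5 7 11 9 13 14 10 16
arr[mid]=5=5: mid=3
end: lo=2, hi=2; arr = 3 4 5 7 11 9 13 14 10 16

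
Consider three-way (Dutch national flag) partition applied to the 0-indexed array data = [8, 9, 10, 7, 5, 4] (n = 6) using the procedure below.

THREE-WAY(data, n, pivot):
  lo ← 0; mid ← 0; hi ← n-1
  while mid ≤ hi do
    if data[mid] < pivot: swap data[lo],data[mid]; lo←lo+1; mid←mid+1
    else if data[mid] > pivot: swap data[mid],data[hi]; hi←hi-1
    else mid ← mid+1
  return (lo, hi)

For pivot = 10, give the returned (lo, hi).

(5, 5)

lo=0 mid=0 hi=5
8<10: swap(0,0), lo=1 mid=1 ⇒ [8, 9, 10, 7, 5, 4]
9<10: swap(1,1), lo=2 mid=2 ⇒ [8, 9, 10, 7, 5, 4]
10=10: mid=3
7<10: swap(2,3), lo=3 mid=4 ⇒ [8, 9, 7, 10, 5, 4]
5<10: swap(3,4), lo=4 mid=5 ⇒ [8, 9, 7, 5, 10, 4]
4<10: swap(4,5), lo=5 mid=6 ⇒ [8, 9, 7, 5, 4, 10]
done. lo=5 hi=5; data=[8, 9, 7, 5, 4, 10]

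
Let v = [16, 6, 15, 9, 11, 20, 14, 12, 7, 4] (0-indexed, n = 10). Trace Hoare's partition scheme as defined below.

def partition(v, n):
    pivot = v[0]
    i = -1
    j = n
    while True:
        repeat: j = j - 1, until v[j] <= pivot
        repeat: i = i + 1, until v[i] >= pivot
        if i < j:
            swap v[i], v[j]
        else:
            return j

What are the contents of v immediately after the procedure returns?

[4, 6, 15, 9, 11, 7, 14, 12, 20, 16]

pivot = v[0] = 16; i = -1, j = 10
j→9 (v[9]=4≤16), i→0 (v[0]=16≥16); i<j, swap → [4, 6, 15, 9, 11, 20, 14, 12, 7, 16]
j→8 (v[8]=7≤16), i→5 (v[5]=20≥16); i<j, swap → [4, 6, 15, 9, 11, 7, 14, 12, 20, 16]
j→7, i→8; i≥j, return j=7. v = [4, 6, 15, 9, 11, 7, 14, 12, 20, 16]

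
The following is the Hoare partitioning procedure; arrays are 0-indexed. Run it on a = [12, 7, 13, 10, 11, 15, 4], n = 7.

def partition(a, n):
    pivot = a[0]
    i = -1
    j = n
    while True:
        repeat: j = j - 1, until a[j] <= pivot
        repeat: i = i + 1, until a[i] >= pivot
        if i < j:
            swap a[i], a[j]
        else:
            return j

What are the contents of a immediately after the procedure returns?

[4, 7, 11, 10, 13, 15, 12]

pivot = a[0] = 12; i = -1, j = 7
j→6 (a[6]=4≤12), i→0 (a[0]=12≥12); i<j, swap → [4, 7, 13, 10, 11, 15, 12]
j→4 (a[4]=11≤12), i→2 (a[2]=13≥12); i<j, swap → [4, 7, 11, 10, 13, 15, 12]
j→3, i→4; i≥j, return j=3. a = [4, 7, 11, 10, 13, 15, 12]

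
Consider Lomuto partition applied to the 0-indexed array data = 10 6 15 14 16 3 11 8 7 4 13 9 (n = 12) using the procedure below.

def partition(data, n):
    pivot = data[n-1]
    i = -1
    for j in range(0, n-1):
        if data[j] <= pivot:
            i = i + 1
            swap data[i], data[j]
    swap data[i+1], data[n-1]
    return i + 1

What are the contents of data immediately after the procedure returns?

pivot = data[11] = 9; i = -1
j=0: data[0]=10 > 9 → no swap
j=1: data[1]=6 ≤ 9 → i=0, swap data[0],data[1] → 6 10 15 14 16 3 11 8 7 4 13 9
j=2: data[2]=15 > 9 → no swap
j=3: data[3]=14 > 9 → no swap
j=4: data[4]=16 > 9 → no swap
j=5: data[5]=3 ≤ 9 → i=1, swap data[1],data[5] → 6 3 15 14 16 10 11 8 7 4 13 9
j=6: data[6]=11 > 9 → no swap
j=7: data[7]=8 ≤ 9 → i=2, swap data[2],data[7] → 6 3 8 14 16 10 11 15 7 4 13 9
j=8: data[8]=7 ≤ 9 → i=3, swap data[3],data[8] → 6 3 8 7 16 10 11 15 14 4 13 9
j=9: data[9]=4 ≤ 9 → i=4, swap data[4],data[9] → 6 3 8 7 4 10 11 15 14 16 13 9
j=10: data[10]=13 > 9 → no swap
final swap data[5],data[11] → 6 3 8 7 4 9 11 15 14 16 13 10; return 5

6 3 8 7 4 9 11 15 14 16 13 10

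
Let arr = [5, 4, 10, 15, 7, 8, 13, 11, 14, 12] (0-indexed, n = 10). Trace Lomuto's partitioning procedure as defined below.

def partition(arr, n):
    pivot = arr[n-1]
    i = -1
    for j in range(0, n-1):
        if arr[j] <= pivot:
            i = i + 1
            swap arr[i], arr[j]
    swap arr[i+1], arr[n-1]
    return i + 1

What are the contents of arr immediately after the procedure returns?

[5, 4, 10, 7, 8, 11, 12, 15, 14, 13]

pivot=12, i=-1
j=0: 5≤12, i=0, swap(0,0) ⇒ [5, 4, 10, 15, 7, 8, 13, 11, 14, 12]
j=1: 4≤12, i=1, swap(1,1) ⇒ [5, 4, 10, 15, 7, 8, 13, 11, 14, 12]
j=2: 10≤12, i=2, swap(2,2) ⇒ [5, 4, 10, 15, 7, 8, 13, 11, 14, 12]
j=3: 15>12, skip
j=4: 7≤12, i=3, swap(3,4) ⇒ [5, 4, 10, 7, 15, 8, 13, 11, 14, 12]
j=5: 8≤12, i=4, swap(4,5) ⇒ [5, 4, 10, 7, 8, 15, 13, 11, 14, 12]
j=6: 13>12, skip
j=7: 11≤12, i=5, swap(5,7) ⇒ [5, 4, 10, 7, 8, 11, 13, 15, 14, 12]
j=8: 14>12, skip
swap(6,9) ⇒ [5, 4, 10, 7, 8, 11, 12, 15, 14, 13]; return 6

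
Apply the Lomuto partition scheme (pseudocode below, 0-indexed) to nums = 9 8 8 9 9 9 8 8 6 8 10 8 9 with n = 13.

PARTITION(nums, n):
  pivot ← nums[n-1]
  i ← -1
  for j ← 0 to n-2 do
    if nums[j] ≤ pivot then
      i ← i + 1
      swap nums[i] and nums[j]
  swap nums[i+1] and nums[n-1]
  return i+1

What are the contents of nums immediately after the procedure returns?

pivot = nums[12] = 9; i = -1
j=0: nums[0]=9 ≤ 9 → i=0, swap nums[0],nums[0] (no change) → 9 8 8 9 9 9 8 8 6 8 10 8 9
j=1: nums[1]=8 ≤ 9 → i=1, swap nums[1],nums[1] (no change) → 9 8 8 9 9 9 8 8 6 8 10 8 9
j=2: nums[2]=8 ≤ 9 → i=2, swap nums[2],nums[2] (no change) → 9 8 8 9 9 9 8 8 6 8 10 8 9
j=3: nums[3]=9 ≤ 9 → i=3, swap nums[3],nums[3] (no change) → 9 8 8 9 9 9 8 8 6 8 10 8 9
j=4: nums[4]=9 ≤ 9 → i=4, swap nums[4],nums[4] (no change) → 9 8 8 9 9 9 8 8 6 8 10 8 9
j=5: nums[5]=9 ≤ 9 → i=5, swap nums[5],nums[5] (no change) → 9 8 8 9 9 9 8 8 6 8 10 8 9
j=6: nums[6]=8 ≤ 9 → i=6, swap nums[6],nums[6] (no change) → 9 8 8 9 9 9 8 8 6 8 10 8 9
j=7: nums[7]=8 ≤ 9 → i=7, swap nums[7],nums[7] (no change) → 9 8 8 9 9 9 8 8 6 8 10 8 9
j=8: nums[8]=6 ≤ 9 → i=8, swap nums[8],nums[8] (no change) → 9 8 8 9 9 9 8 8 6 8 10 8 9
j=9: nums[9]=8 ≤ 9 → i=9, swap nums[9],nums[9] (no change) → 9 8 8 9 9 9 8 8 6 8 10 8 9
j=10: nums[10]=10 > 9 → no swap
j=11: nums[11]=8 ≤ 9 → i=10, swap nums[10],nums[11] → 9 8 8 9 9 9 8 8 6 8 8 10 9
final swap nums[11],nums[12] → 9 8 8 9 9 9 8 8 6 8 8 9 10; return 11

9 8 8 9 9 9 8 8 6 8 8 9 10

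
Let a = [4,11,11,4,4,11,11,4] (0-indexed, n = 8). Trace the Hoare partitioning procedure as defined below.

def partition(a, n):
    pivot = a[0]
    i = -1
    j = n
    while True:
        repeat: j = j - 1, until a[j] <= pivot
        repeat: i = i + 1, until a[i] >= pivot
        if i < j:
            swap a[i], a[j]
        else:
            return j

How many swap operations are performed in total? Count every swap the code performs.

3

pivot = a[0] = 4; i = -1, j = 8
j→7 (a[7]=4≤4), i→0 (a[0]=4≥4); i<j, swap → [4,11,11,4,4,11,11,4]
j→4 (a[4]=4≤4), i→1 (a[1]=11≥4); i<j, swap → [4,4,11,4,11,11,11,4]
j→3 (a[3]=4≤4), i→2 (a[2]=11≥4); i<j, swap → [4,4,4,11,11,11,11,4]
j→2, i→3; i≥j, return j=2. a = [4,4,4,11,11,11,11,4]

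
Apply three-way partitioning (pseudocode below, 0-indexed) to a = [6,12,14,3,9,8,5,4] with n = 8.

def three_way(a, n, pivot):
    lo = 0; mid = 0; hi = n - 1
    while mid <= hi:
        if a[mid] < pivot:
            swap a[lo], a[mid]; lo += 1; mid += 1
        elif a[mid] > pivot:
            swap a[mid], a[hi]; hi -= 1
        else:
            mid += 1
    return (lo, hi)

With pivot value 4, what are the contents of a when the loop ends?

[3,4,14,9,8,5,12,6]

lo=0 mid=0 hi=7
6>4: swap(0,7), hi=6 ⇒ [4,12,14,3,9,8,5,6]
4=4: mid=1
12>4: swap(1,6), hi=5 ⇒ [4,5,14,3,9,8,12,6]
5>4: swap(1,5), hi=4 ⇒ [4,8,14,3,9,5,12,6]
8>4: swap(1,4), hi=3 ⇒ [4,9,14,3,8,5,12,6]
9>4: swap(1,3), hi=2 ⇒ [4,3,14,9,8,5,12,6]
3<4: swap(0,1), lo=1 mid=2 ⇒ [3,4,14,9,8,5,12,6]
14>4: swap(2,2), hi=1 ⇒ [3,4,14,9,8,5,12,6]
done. lo=1 hi=1; a=[3,4,14,9,8,5,12,6]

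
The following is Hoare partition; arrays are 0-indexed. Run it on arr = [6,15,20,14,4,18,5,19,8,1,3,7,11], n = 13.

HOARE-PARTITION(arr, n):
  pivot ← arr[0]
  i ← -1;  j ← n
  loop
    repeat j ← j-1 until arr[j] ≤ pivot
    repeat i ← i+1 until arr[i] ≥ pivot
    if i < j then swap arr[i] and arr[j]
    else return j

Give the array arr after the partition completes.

[3,1,5,4,14,18,20,19,8,15,6,7,11]

pivot = arr[0] = 6; i = -1, j = 13
j→10 (arr[10]=3≤6), i→0 (arr[0]=6≥6); i<j, swap → [3,15,20,14,4,18,5,19,8,1,6,7,11]
j→9 (arr[9]=1≤6), i→1 (arr[1]=15≥6); i<j, swap → [3,1,20,14,4,18,5,19,8,15,6,7,11]
j→6 (arr[6]=5≤6), i→2 (arr[2]=20≥6); i<j, swap → [3,1,5,14,4,18,20,19,8,15,6,7,11]
j→4 (arr[4]=4≤6), i→3 (arr[3]=14≥6); i<j, swap → [3,1,5,4,14,18,20,19,8,15,6,7,11]
j→3, i→4; i≥j, return j=3. arr = [3,1,5,4,14,18,20,19,8,15,6,7,11]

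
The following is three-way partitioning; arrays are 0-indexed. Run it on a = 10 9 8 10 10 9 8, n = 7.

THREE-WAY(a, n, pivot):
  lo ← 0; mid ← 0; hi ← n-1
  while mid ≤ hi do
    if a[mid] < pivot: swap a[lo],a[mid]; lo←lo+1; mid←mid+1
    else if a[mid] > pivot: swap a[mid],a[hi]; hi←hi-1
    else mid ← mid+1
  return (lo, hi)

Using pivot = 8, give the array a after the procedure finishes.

lo=0 mid=0 hi=6
10>8: swap(0,6), hi=5 ⇒ 8 9 8 10 10 9 10
8=8: mid=1
9>8: swap(1,5), hi=4 ⇒ 8 9 8 10 10 9 10
9>8: swap(1,4), hi=3 ⇒ 8 10 8 10 9 9 10
10>8: swap(1,3), hi=2 ⇒ 8 10 8 10 9 9 10
10>8: swap(1,2), hi=1 ⇒ 8 8 10 10 9 9 10
8=8: mid=2
done. lo=0 hi=1; a=8 8 10 10 9 9 10

8 8 10 10 9 9 10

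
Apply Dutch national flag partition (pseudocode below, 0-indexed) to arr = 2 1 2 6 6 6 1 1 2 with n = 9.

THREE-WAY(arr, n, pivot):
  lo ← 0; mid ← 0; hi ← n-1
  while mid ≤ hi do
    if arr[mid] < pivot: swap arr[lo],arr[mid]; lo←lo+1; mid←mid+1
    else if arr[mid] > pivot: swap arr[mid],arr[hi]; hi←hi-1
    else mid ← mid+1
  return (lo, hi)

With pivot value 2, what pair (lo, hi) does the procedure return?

pivot = 2; lo=0, mid=0, hi=8
arr[mid]=2=2: mid=1
arr[mid]=1<2: swap arr[0],arr[1]; lo=1,mid=2 → 1 2 2 6 6 6 1 1 2
arr[mid]=2=2: mid=3
arr[mid]=6>2: swap arr[3],arr[8]; hi=7 → 1 2 2 2 6 6 1 1 6
arr[mid]=2=2: mid=4
arr[mid]=6>2: swap arr[4],arr[7]; hi=6 → 1 2 2 2 1 6 1 6 6
arr[mid]=1<2: swap arr[1],arr[4]; lo=2,mid=5 → 1 1 2 2 2 6 1 6 6
arr[mid]=6>2: swap arr[5],arr[6]; hi=5 → 1 1 2 2 2 1 6 6 6
arr[mid]=1<2: swap arr[2],arr[5]; lo=3,mid=6 → 1 1 1 2 2 2 6 6 6
end: lo=3, hi=5; arr = 1 1 1 2 2 2 6 6 6

(3, 5)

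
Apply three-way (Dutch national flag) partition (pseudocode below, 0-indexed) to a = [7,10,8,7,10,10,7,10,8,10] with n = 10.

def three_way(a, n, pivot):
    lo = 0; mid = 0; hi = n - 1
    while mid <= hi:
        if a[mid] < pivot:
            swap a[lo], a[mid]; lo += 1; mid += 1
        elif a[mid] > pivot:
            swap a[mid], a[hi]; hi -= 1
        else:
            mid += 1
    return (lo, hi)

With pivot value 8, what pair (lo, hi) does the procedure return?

(3, 4)

pivot = 8; lo=0, mid=0, hi=9
a[mid]=7<8: swap a[0],a[0]; lo=1,mid=1 → [7,10,8,7,10,10,7,10,8,10]
a[mid]=10>8: swap a[1],a[9]; hi=8 → [7,10,8,7,10,10,7,10,8,10]
a[mid]=10>8: swap a[1],a[8]; hi=7 → [7,8,8,7,10,10,7,10,10,10]
a[mid]=8=8: mid=2
a[mid]=8=8: mid=3
a[mid]=7<8: swap a[1],a[3]; lo=2,mid=4 → [7,7,8,8,10,10,7,10,10,10]
a[mid]=10>8: swap a[4],a[7]; hi=6 → [7,7,8,8,10,10,7,10,10,10]
a[mid]=10>8: swap a[4],a[6]; hi=5 → [7,7,8,8,7,10,10,10,10,10]
a[mid]=7<8: swap a[2],a[4]; lo=3,mid=5 → [7,7,7,8,8,10,10,10,10,10]
a[mid]=10>8: swap a[5],a[5]; hi=4 → [7,7,7,8,8,10,10,10,10,10]
end: lo=3, hi=4; a = [7,7,7,8,8,10,10,10,10,10]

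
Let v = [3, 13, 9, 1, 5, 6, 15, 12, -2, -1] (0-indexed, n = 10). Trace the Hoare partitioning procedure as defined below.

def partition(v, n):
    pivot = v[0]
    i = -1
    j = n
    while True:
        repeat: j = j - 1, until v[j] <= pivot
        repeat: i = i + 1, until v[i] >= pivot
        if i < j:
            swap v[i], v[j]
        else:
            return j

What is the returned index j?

pivot = v[0] = 3; i = -1, j = 10
j→9 (v[9]=-1≤3), i→0 (v[0]=3≥3); i<j, swap → [-1, 13, 9, 1, 5, 6, 15, 12, -2, 3]
j→8 (v[8]=-2≤3), i→1 (v[1]=13≥3); i<j, swap → [-1, -2, 9, 1, 5, 6, 15, 12, 13, 3]
j→3 (v[3]=1≤3), i→2 (v[2]=9≥3); i<j, swap → [-1, -2, 1, 9, 5, 6, 15, 12, 13, 3]
j→2, i→3; i≥j, return j=2. v = [-1, -2, 1, 9, 5, 6, 15, 12, 13, 3]

2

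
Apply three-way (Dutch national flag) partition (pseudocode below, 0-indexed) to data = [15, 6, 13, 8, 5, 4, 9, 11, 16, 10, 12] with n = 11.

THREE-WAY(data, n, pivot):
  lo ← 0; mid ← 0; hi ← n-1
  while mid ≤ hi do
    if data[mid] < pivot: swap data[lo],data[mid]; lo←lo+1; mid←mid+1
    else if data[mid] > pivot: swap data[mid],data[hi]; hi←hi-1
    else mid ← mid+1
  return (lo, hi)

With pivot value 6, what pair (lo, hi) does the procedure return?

(2, 2)

pivot = 6; lo=0, mid=0, hi=10
data[mid]=15>6: swap data[0],data[10]; hi=9 → [12, 6, 13, 8, 5, 4, 9, 11, 16, 10, 15]
data[mid]=12>6: swap data[0],data[9]; hi=8 → [10, 6, 13, 8, 5, 4, 9, 11, 16, 12, 15]
data[mid]=10>6: swap data[0],data[8]; hi=7 → [16, 6, 13, 8, 5, 4, 9, 11, 10, 12, 15]
data[mid]=16>6: swap data[0],data[7]; hi=6 → [11, 6, 13, 8, 5, 4, 9, 16, 10, 12, 15]
data[mid]=11>6: swap data[0],data[6]; hi=5 → [9, 6, 13, 8, 5, 4, 11, 16, 10, 12, 15]
data[mid]=9>6: swap data[0],data[5]; hi=4 → [4, 6, 13, 8, 5, 9, 11, 16, 10, 12, 15]
data[mid]=4<6: swap data[0],data[0]; lo=1,mid=1 → [4, 6, 13, 8, 5, 9, 11, 16, 10, 12, 15]
data[mid]=6=6: mid=2
data[mid]=13>6: swap data[2],data[4]; hi=3 → [4, 6, 5, 8, 13, 9, 11, 16, 10, 12, 15]
data[mid]=5<6: swap data[1],data[2]; lo=2,mid=3 → [4, 5, 6, 8, 13, 9, 11, 16, 10, 12, 15]
data[mid]=8>6: swap data[3],data[3]; hi=2 → [4, 5, 6, 8, 13, 9, 11, 16, 10, 12, 15]
end: lo=2, hi=2; data = [4, 5, 6, 8, 13, 9, 11, 16, 10, 12, 15]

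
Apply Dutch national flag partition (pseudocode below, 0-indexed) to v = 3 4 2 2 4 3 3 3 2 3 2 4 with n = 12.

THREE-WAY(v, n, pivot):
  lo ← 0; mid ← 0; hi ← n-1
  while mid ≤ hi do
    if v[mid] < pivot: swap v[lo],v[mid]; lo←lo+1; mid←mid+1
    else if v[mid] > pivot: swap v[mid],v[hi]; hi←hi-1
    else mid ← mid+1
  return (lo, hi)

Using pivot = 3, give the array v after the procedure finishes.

pivot = 3; lo=0, mid=0, hi=11
v[mid]=3=3: mid=1
v[mid]=4>3: swap v[1],v[11]; hi=10 → 3 4 2 2 4 3 3 3 2 3 2 4
v[mid]=4>3: swap v[1],v[10]; hi=9 → 3 2 2 2 4 3 3 3 2 3 4 4
v[mid]=2<3: swap v[0],v[1]; lo=1,mid=2 → 2 3 2 2 4 3 3 3 2 3 4 4
v[mid]=2<3: swap v[1],v[2]; lo=2,mid=3 → 2 2 3 2 4 3 3 3 2 3 4 4
v[mid]=2<3: swap v[2],v[3]; lo=3,mid=4 → 2 2 2 3 4 3 3 3 2 3 4 4
v[mid]=4>3: swap v[4],v[9]; hi=8 → 2 2 2 3 3 3 3 3 2 4 4 4
v[mid]=3=3: mid=5
v[mid]=3=3: mid=6
v[mid]=3=3: mid=7
v[mid]=3=3: mid=8
v[mid]=2<3: swap v[3],v[8]; lo=4,mid=9 → 2 2 2 2 3 3 3 3 3 4 4 4
end: lo=4, hi=8; v = 2 2 2 2 3 3 3 3 3 4 4 4

2 2 2 2 3 3 3 3 3 4 4 4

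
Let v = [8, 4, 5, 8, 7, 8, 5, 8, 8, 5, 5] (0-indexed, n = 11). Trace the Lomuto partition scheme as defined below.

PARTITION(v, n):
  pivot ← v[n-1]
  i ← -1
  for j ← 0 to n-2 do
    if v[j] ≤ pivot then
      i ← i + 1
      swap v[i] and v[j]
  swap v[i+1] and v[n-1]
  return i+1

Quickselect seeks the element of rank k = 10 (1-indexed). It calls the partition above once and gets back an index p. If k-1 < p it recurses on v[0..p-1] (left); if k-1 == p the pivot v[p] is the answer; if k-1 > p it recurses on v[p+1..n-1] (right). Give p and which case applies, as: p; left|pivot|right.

pivot = v[10] = 5; i = -1
j=0: v[0]=8 > 5 → no swap
j=1: v[1]=4 ≤ 5 → i=0, swap v[0],v[1] → [4, 8, 5, 8, 7, 8, 5, 8, 8, 5, 5]
j=2: v[2]=5 ≤ 5 → i=1, swap v[1],v[2] → [4, 5, 8, 8, 7, 8, 5, 8, 8, 5, 5]
j=3: v[3]=8 > 5 → no swap
j=4: v[4]=7 > 5 → no swap
j=5: v[5]=8 > 5 → no swap
j=6: v[6]=5 ≤ 5 → i=2, swap v[2],v[6] → [4, 5, 5, 8, 7, 8, 8, 8, 8, 5, 5]
j=7: v[7]=8 > 5 → no swap
j=8: v[8]=8 > 5 → no swap
j=9: v[9]=5 ≤ 5 → i=3, swap v[3],v[9] → [4, 5, 5, 5, 7, 8, 8, 8, 8, 8, 5]
final swap v[4],v[10] → [4, 5, 5, 5, 5, 8, 8, 8, 8, 8, 7]; return 4
p = 4; k-1 = 9 > 4 ⇒ right

4; right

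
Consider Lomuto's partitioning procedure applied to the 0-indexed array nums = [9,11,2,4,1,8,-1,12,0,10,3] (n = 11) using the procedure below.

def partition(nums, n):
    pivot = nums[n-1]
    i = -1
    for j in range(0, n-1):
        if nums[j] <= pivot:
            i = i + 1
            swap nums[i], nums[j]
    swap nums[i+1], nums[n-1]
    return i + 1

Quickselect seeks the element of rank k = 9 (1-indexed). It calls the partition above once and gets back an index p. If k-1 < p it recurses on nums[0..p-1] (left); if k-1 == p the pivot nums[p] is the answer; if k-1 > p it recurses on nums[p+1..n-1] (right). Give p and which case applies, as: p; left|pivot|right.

4; right

pivot=3, i=-1
j=0: 9>3, skip
j=1: 11>3, skip
j=2: 2≤3, i=0, swap(0,2) ⇒ [2,11,9,4,1,8,-1,12,0,10,3]
j=3: 4>3, skip
j=4: 1≤3, i=1, swap(1,4) ⇒ [2,1,9,4,11,8,-1,12,0,10,3]
j=5: 8>3, skip
j=6: -1≤3, i=2, swap(2,6) ⇒ [2,1,-1,4,11,8,9,12,0,10,3]
j=7: 12>3, skip
j=8: 0≤3, i=3, swap(3,8) ⇒ [2,1,-1,0,11,8,9,12,4,10,3]
j=9: 10>3, skip
swap(4,10) ⇒ [2,1,-1,0,3,8,9,12,4,10,11]; return 4
p = 4; k-1 = 8 > 4 ⇒ right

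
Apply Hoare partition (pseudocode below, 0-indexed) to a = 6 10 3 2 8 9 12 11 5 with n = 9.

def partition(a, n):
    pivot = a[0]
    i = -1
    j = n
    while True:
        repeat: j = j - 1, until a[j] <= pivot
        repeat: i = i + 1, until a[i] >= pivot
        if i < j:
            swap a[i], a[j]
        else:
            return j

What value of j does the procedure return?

pivot = a[0] = 6; i = -1, j = 9
j→8 (a[8]=5≤6), i→0 (a[0]=6≥6); i<j, swap → 5 10 3 2 8 9 12 11 6
j→3 (a[3]=2≤6), i→1 (a[1]=10≥6); i<j, swap → 5 2 3 10 8 9 12 11 6
j→2, i→3; i≥j, return j=2. a = 5 2 3 10 8 9 12 11 6

2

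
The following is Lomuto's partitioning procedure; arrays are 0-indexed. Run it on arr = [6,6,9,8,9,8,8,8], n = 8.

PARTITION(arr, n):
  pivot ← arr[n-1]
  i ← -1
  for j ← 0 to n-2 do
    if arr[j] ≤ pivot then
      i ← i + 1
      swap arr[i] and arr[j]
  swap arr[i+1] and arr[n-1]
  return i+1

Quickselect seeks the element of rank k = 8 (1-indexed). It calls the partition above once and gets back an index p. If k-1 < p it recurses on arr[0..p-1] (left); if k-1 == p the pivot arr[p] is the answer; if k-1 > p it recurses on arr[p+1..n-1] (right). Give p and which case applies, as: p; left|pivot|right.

pivot=8, i=-1
j=0: 6≤8, i=0, swap(0,0) ⇒ [6,6,9,8,9,8,8,8]
j=1: 6≤8, i=1, swap(1,1) ⇒ [6,6,9,8,9,8,8,8]
j=2: 9>8, skip
j=3: 8≤8, i=2, swap(2,3) ⇒ [6,6,8,9,9,8,8,8]
j=4: 9>8, skip
j=5: 8≤8, i=3, swap(3,5) ⇒ [6,6,8,8,9,9,8,8]
j=6: 8≤8, i=4, swap(4,6) ⇒ [6,6,8,8,8,9,9,8]
swap(5,7) ⇒ [6,6,8,8,8,8,9,9]; return 5
p = 5; k-1 = 7 > 5 ⇒ right

5; right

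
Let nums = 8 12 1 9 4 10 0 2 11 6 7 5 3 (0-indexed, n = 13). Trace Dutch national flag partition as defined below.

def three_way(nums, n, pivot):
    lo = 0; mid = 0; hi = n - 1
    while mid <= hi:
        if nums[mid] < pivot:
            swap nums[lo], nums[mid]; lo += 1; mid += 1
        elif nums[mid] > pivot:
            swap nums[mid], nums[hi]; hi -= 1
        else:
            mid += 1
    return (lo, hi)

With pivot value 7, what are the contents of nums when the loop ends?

3 5 1 4 6 0 2 7 11 10 9 12 8

lo=0 mid=0 hi=12
8>7: swap(0,12), hi=11 ⇒ 3 12 1 9 4 10 0 2 11 6 7 5 8
3<7: swap(0,0), lo=1 mid=1 ⇒ 3 12 1 9 4 10 0 2 11 6 7 5 8
12>7: swap(1,11), hi=10 ⇒ 3 5 1 9 4 10 0 2 11 6 7 12 8
5<7: swap(1,1), lo=2 mid=2 ⇒ 3 5 1 9 4 10 0 2 11 6 7 12 8
1<7: swap(2,2), lo=3 mid=3 ⇒ 3 5 1 9 4 10 0 2 11 6 7 12 8
9>7: swap(3,10), hi=9 ⇒ 3 5 1 7 4 10 0 2 11 6 9 12 8
7=7: mid=4
4<7: swap(3,4), lo=4 mid=5 ⇒ 3 5 1 4 7 10 0 2 11 6 9 12 8
10>7: swap(5,9), hi=8 ⇒ 3 5 1 4 7 6 0 2 11 10 9 12 8
6<7: swap(4,5), lo=5 mid=6 ⇒ 3 5 1 4 6 7 0 2 11 10 9 12 8
0<7: swap(5,6), lo=6 mid=7 ⇒ 3 5 1 4 6 0 7 2 11 10 9 12 8
2<7: swap(6,7), lo=7 mid=8 ⇒ 3 5 1 4 6 0 2 7 11 10 9 12 8
11>7: swap(8,8), hi=7 ⇒ 3 5 1 4 6 0 2 7 11 10 9 12 8
done. lo=7 hi=7; nums=3 5 1 4 6 0 2 7 11 10 9 12 8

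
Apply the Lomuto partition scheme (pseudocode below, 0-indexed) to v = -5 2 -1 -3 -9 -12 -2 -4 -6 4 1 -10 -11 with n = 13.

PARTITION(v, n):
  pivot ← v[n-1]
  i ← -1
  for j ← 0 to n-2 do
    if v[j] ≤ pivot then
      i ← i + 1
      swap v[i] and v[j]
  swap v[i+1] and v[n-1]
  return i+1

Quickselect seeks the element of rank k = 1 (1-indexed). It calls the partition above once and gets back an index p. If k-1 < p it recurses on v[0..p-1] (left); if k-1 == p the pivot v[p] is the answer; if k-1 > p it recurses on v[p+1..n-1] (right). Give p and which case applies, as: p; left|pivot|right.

1; left

pivot=-11, i=-1
j=0: -5>-11, skip
j=1: 2>-11, skip
j=2: -1>-11, skip
j=3: -3>-11, skip
j=4: -9>-11, skip
j=5: -12≤-11, i=0, swap(0,5) ⇒ -12 2 -1 -3 -9 -5 -2 -4 -6 4 1 -10 -11
j=6: -2>-11, skip
j=7: -4>-11, skip
j=8: -6>-11, skip
j=9: 4>-11, skip
j=10: 1>-11, skip
j=11: -10>-11, skip
swap(1,12) ⇒ -12 -11 -1 -3 -9 -5 -2 -4 -6 4 1 -10 2; return 1
p = 1; k-1 = 0 < 1 ⇒ left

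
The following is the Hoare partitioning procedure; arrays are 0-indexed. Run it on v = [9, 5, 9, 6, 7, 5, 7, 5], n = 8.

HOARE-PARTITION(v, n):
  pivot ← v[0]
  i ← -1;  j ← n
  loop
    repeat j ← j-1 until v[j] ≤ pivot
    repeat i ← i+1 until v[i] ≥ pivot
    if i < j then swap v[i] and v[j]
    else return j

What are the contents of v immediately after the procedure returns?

[5, 5, 7, 6, 7, 5, 9, 9]

pivot = v[0] = 9; i = -1, j = 8
j→7 (v[7]=5≤9), i→0 (v[0]=9≥9); i<j, swap → [5, 5, 9, 6, 7, 5, 7, 9]
j→6 (v[6]=7≤9), i→2 (v[2]=9≥9); i<j, swap → [5, 5, 7, 6, 7, 5, 9, 9]
j→5, i→6; i≥j, return j=5. v = [5, 5, 7, 6, 7, 5, 9, 9]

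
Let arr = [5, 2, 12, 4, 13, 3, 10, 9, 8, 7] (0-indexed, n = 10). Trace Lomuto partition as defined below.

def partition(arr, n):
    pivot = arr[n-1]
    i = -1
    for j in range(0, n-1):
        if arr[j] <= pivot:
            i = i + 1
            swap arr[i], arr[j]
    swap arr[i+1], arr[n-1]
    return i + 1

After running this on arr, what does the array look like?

[5, 2, 4, 3, 7, 12, 10, 9, 8, 13]

pivot = arr[9] = 7; i = -1
j=0: arr[0]=5 ≤ 7 → i=0, swap arr[0],arr[0] (no change) → [5, 2, 12, 4, 13, 3, 10, 9, 8, 7]
j=1: arr[1]=2 ≤ 7 → i=1, swap arr[1],arr[1] (no change) → [5, 2, 12, 4, 13, 3, 10, 9, 8, 7]
j=2: arr[2]=12 > 7 → no swap
j=3: arr[3]=4 ≤ 7 → i=2, swap arr[2],arr[3] → [5, 2, 4, 12, 13, 3, 10, 9, 8, 7]
j=4: arr[4]=13 > 7 → no swap
j=5: arr[5]=3 ≤ 7 → i=3, swap arr[3],arr[5] → [5, 2, 4, 3, 13, 12, 10, 9, 8, 7]
j=6: arr[6]=10 > 7 → no swap
j=7: arr[7]=9 > 7 → no swap
j=8: arr[8]=8 > 7 → no swap
final swap arr[4],arr[9] → [5, 2, 4, 3, 7, 12, 10, 9, 8, 13]; return 4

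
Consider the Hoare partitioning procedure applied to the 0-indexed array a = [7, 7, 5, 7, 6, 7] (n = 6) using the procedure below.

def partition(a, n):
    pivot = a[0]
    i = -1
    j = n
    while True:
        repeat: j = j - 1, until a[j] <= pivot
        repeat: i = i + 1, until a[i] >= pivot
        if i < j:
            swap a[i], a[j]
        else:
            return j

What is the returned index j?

pivot = a[0] = 7; i = -1, j = 6
j→5 (a[5]=7≤7), i→0 (a[0]=7≥7); i<j, swap → [7, 7, 5, 7, 6, 7]
j→4 (a[4]=6≤7), i→1 (a[1]=7≥7); i<j, swap → [7, 6, 5, 7, 7, 7]
j→3, i→3; i≥j, return j=3. a = [7, 6, 5, 7, 7, 7]

3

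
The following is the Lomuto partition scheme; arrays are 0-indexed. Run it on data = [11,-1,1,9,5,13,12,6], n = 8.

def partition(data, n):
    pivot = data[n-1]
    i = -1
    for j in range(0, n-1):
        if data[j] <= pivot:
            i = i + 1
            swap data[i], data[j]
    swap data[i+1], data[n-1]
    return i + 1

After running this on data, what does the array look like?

pivot = data[7] = 6; i = -1
j=0: data[0]=11 > 6 → no swap
j=1: data[1]=-1 ≤ 6 → i=0, swap data[0],data[1] → [-1,11,1,9,5,13,12,6]
j=2: data[2]=1 ≤ 6 → i=1, swap data[1],data[2] → [-1,1,11,9,5,13,12,6]
j=3: data[3]=9 > 6 → no swap
j=4: data[4]=5 ≤ 6 → i=2, swap data[2],data[4] → [-1,1,5,9,11,13,12,6]
j=5: data[5]=13 > 6 → no swap
j=6: data[6]=12 > 6 → no swap
final swap data[3],data[7] → [-1,1,5,6,11,13,12,9]; return 3

[-1,1,5,6,11,13,12,9]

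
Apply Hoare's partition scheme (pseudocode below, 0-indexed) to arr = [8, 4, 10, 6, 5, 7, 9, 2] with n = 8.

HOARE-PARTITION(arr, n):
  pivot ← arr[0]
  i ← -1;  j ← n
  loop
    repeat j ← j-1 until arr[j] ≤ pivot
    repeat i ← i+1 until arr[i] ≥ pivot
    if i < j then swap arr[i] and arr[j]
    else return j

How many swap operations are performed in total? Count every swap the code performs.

2

pivot = arr[0] = 8; i = -1, j = 8
j→7 (arr[7]=2≤8), i→0 (arr[0]=8≥8); i<j, swap → [2, 4, 10, 6, 5, 7, 9, 8]
j→5 (arr[5]=7≤8), i→2 (arr[2]=10≥8); i<j, swap → [2, 4, 7, 6, 5, 10, 9, 8]
j→4, i→5; i≥j, return j=4. arr = [2, 4, 7, 6, 5, 10, 9, 8]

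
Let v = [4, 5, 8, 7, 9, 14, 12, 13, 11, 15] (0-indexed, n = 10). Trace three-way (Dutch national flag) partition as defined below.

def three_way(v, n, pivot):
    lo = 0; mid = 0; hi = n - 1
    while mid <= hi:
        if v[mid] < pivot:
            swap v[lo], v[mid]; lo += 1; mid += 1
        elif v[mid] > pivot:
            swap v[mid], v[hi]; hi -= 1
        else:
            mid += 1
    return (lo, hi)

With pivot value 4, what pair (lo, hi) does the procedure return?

(0, 0)

pivot = 4; lo=0, mid=0, hi=9
v[mid]=4=4: mid=1
v[mid]=5>4: swap v[1],v[9]; hi=8 → [4, 15, 8, 7, 9, 14, 12, 13, 11, 5]
v[mid]=15>4: swap v[1],v[8]; hi=7 → [4, 11, 8, 7, 9, 14, 12, 13, 15, 5]
v[mid]=11>4: swap v[1],v[7]; hi=6 → [4, 13, 8, 7, 9, 14, 12, 11, 15, 5]
v[mid]=13>4: swap v[1],v[6]; hi=5 → [4, 12, 8, 7, 9, 14, 13, 11, 15, 5]
v[mid]=12>4: swap v[1],v[5]; hi=4 → [4, 14, 8, 7, 9, 12, 13, 11, 15, 5]
v[mid]=14>4: swap v[1],v[4]; hi=3 → [4, 9, 8, 7, 14, 12, 13, 11, 15, 5]
v[mid]=9>4: swap v[1],v[3]; hi=2 → [4, 7, 8, 9, 14, 12, 13, 11, 15, 5]
v[mid]=7>4: swap v[1],v[2]; hi=1 → [4, 8, 7, 9, 14, 12, 13, 11, 15, 5]
v[mid]=8>4: swap v[1],v[1]; hi=0 → [4, 8, 7, 9, 14, 12, 13, 11, 15, 5]
end: lo=0, hi=0; v = [4, 8, 7, 9, 14, 12, 13, 11, 15, 5]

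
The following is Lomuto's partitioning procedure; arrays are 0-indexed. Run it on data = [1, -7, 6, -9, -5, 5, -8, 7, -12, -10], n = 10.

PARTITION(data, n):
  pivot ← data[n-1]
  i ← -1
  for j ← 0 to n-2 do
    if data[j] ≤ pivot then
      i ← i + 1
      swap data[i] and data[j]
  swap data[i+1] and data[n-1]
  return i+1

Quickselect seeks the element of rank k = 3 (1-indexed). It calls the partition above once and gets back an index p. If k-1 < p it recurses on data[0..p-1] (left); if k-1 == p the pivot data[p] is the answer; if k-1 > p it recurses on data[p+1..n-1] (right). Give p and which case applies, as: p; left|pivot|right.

1; right

pivot = data[9] = -10; i = -1
j=0: data[0]=1 > -10 → no swap
j=1: data[1]=-7 > -10 → no swap
j=2: data[2]=6 > -10 → no swap
j=3: data[3]=-9 > -10 → no swap
j=4: data[4]=-5 > -10 → no swap
j=5: data[5]=5 > -10 → no swap
j=6: data[6]=-8 > -10 → no swap
j=7: data[7]=7 > -10 → no swap
j=8: data[8]=-12 ≤ -10 → i=0, swap data[0],data[8] → [-12, -7, 6, -9, -5, 5, -8, 7, 1, -10]
final swap data[1],data[9] → [-12, -10, 6, -9, -5, 5, -8, 7, 1, -7]; return 1
p = 1; k-1 = 2 > 1 ⇒ right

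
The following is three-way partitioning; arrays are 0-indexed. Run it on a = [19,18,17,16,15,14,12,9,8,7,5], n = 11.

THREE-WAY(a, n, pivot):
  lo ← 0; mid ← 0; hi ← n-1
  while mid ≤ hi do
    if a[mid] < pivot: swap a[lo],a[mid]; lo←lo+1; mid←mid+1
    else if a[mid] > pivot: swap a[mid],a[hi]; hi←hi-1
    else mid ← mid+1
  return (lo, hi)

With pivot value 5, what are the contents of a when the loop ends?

pivot = 5; lo=0, mid=0, hi=10
a[mid]=19>5: swap a[0],a[10]; hi=9 → [5,18,17,16,15,14,12,9,8,7,19]
a[mid]=5=5: mid=1
a[mid]=18>5: swap a[1],a[9]; hi=8 → [5,7,17,16,15,14,12,9,8,18,19]
a[mid]=7>5: swap a[1],a[8]; hi=7 → [5,8,17,16,15,14,12,9,7,18,19]
a[mid]=8>5: swap a[1],a[7]; hi=6 → [5,9,17,16,15,14,12,8,7,18,19]
a[mid]=9>5: swap a[1],a[6]; hi=5 → [5,12,17,16,15,14,9,8,7,18,19]
a[mid]=12>5: swap a[1],a[5]; hi=4 → [5,14,17,16,15,12,9,8,7,18,19]
a[mid]=14>5: swap a[1],a[4]; hi=3 → [5,15,17,16,14,12,9,8,7,18,19]
a[mid]=15>5: swap a[1],a[3]; hi=2 → [5,16,17,15,14,12,9,8,7,18,19]
a[mid]=16>5: swap a[1],a[2]; hi=1 → [5,17,16,15,14,12,9,8,7,18,19]
a[mid]=17>5: swap a[1],a[1]; hi=0 → [5,17,16,15,14,12,9,8,7,18,19]
end: lo=0, hi=0; a = [5,17,16,15,14,12,9,8,7,18,19]

[5,17,16,15,14,12,9,8,7,18,19]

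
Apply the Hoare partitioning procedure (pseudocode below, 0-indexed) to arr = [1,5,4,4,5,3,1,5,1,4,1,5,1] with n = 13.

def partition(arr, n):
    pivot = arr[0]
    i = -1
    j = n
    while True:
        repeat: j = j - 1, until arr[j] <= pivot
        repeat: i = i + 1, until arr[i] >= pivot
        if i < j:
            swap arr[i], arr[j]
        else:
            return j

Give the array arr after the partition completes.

[1,1,1,1,5,3,4,5,4,4,5,5,1]

pivot=1
j stops at 12 (1), i stops at 0 (1); swap ⇒ [1,5,4,4,5,3,1,5,1,4,1,5,1]
j stops at 10 (1), i stops at 1 (5); swap ⇒ [1,1,4,4,5,3,1,5,1,4,5,5,1]
j stops at 8 (1), i stops at 2 (4); swap ⇒ [1,1,1,4,5,3,1,5,4,4,5,5,1]
j stops at 6 (1), i stops at 3 (4); swap ⇒ [1,1,1,1,5,3,4,5,4,4,5,5,1]
j stops at 3, i stops at 4; i≥j ⇒ return 3. arr=[1,1,1,1,5,3,4,5,4,4,5,5,1]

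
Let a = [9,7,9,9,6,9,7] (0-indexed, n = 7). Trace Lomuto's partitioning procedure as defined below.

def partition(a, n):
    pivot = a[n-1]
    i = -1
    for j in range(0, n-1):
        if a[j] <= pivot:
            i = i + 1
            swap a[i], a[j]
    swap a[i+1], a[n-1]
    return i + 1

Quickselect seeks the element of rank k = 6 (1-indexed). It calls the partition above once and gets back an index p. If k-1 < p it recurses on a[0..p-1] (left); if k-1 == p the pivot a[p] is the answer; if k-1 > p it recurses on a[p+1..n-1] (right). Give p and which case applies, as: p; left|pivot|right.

2; right

pivot = a[6] = 7; i = -1
j=0: a[0]=9 > 7 → no swap
j=1: a[1]=7 ≤ 7 → i=0, swap a[0],a[1] → [7,9,9,9,6,9,7]
j=2: a[2]=9 > 7 → no swap
j=3: a[3]=9 > 7 → no swap
j=4: a[4]=6 ≤ 7 → i=1, swap a[1],a[4] → [7,6,9,9,9,9,7]
j=5: a[5]=9 > 7 → no swap
final swap a[2],a[6] → [7,6,7,9,9,9,9]; return 2
p = 2; k-1 = 5 > 2 ⇒ right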